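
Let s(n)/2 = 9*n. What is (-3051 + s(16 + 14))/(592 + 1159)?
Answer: -2511/1751 ≈ -1.4340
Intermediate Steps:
s(n) = 18*n (s(n) = 2*(9*n) = 18*n)
(-3051 + s(16 + 14))/(592 + 1159) = (-3051 + 18*(16 + 14))/(592 + 1159) = (-3051 + 18*30)/1751 = (-3051 + 540)*(1/1751) = -2511*1/1751 = -2511/1751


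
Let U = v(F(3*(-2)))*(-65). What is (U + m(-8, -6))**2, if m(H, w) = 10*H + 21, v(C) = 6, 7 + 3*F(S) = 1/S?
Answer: 201601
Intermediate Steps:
F(S) = -7/3 + 1/(3*S) (F(S) = -7/3 + (1/S)/3 = -7/3 + 1/(3*S))
m(H, w) = 21 + 10*H
U = -390 (U = 6*(-65) = -390)
(U + m(-8, -6))**2 = (-390 + (21 + 10*(-8)))**2 = (-390 + (21 - 80))**2 = (-390 - 59)**2 = (-449)**2 = 201601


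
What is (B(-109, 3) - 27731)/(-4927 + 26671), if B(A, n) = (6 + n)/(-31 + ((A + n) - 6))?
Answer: -1982771/1554696 ≈ -1.2753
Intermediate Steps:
B(A, n) = (6 + n)/(-37 + A + n) (B(A, n) = (6 + n)/(-31 + (-6 + A + n)) = (6 + n)/(-37 + A + n))
(B(-109, 3) - 27731)/(-4927 + 26671) = ((6 + 3)/(-37 - 109 + 3) - 27731)/(-4927 + 26671) = (9/(-143) - 27731)/21744 = (-1/143*9 - 27731)*(1/21744) = (-9/143 - 27731)*(1/21744) = -3965542/143*1/21744 = -1982771/1554696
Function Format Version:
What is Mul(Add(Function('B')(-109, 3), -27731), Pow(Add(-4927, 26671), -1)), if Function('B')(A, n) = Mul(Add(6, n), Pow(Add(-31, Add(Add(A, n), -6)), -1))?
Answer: Rational(-1982771, 1554696) ≈ -1.2753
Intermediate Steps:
Function('B')(A, n) = Mul(Pow(Add(-37, A, n), -1), Add(6, n)) (Function('B')(A, n) = Mul(Add(6, n), Pow(Add(-31, Add(-6, A, n)), -1)) = Mul(Add(6, n), Pow(Add(-37, A, n), -1)) = Mul(Pow(Add(-37, A, n), -1), Add(6, n)))
Mul(Add(Function('B')(-109, 3), -27731), Pow(Add(-4927, 26671), -1)) = Mul(Add(Mul(Pow(Add(-37, -109, 3), -1), Add(6, 3)), -27731), Pow(Add(-4927, 26671), -1)) = Mul(Add(Mul(Pow(-143, -1), 9), -27731), Pow(21744, -1)) = Mul(Add(Mul(Rational(-1, 143), 9), -27731), Rational(1, 21744)) = Mul(Add(Rational(-9, 143), -27731), Rational(1, 21744)) = Mul(Rational(-3965542, 143), Rational(1, 21744)) = Rational(-1982771, 1554696)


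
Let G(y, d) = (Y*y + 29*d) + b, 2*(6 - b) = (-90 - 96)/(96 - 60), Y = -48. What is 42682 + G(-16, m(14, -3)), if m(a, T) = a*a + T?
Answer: 588667/12 ≈ 49056.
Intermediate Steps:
b = 103/12 (b = 6 - (-90 - 96)/(2*(96 - 60)) = 6 - (-93)/36 = 6 - ½*(-31/6) = 6 + 31/12 = 103/12 ≈ 8.5833)
m(a, T) = T + a² (m(a, T) = a² + T = T + a²)
G(y, d) = 103/12 - 48*y + 29*d (G(y, d) = (-48*y + 29*d) + 103/12 = 103/12 - 48*y + 29*d)
42682 + G(-16, m(14, -3)) = 42682 + (103/12 - 48*(-16) + 29*(-3 + 14²)) = 42682 + (103/12 + 768 + 29*(-3 + 196)) = 42682 + (103/12 + 768 + 29*193) = 42682 + (103/12 + 768 + 5597) = 42682 + 76483/12 = 588667/12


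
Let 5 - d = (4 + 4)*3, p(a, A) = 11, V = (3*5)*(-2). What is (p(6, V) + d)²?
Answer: 64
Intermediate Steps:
V = -30 (V = 15*(-2) = -30)
d = -19 (d = 5 - (4 + 4)*3 = 5 - 8*3 = 5 - 1*24 = 5 - 24 = -19)
(p(6, V) + d)² = (11 - 19)² = (-8)² = 64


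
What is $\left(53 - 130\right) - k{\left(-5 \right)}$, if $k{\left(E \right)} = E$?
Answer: $-72$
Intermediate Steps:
$\left(53 - 130\right) - k{\left(-5 \right)} = \left(53 - 130\right) - -5 = -77 + 5 = -72$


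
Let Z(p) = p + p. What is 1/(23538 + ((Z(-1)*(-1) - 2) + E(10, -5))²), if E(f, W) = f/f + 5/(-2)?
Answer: 4/94161 ≈ 4.2480e-5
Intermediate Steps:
Z(p) = 2*p
E(f, W) = -3/2 (E(f, W) = 1 + 5*(-½) = 1 - 5/2 = -3/2)
1/(23538 + ((Z(-1)*(-1) - 2) + E(10, -5))²) = 1/(23538 + (((2*(-1))*(-1) - 2) - 3/2)²) = 1/(23538 + ((-2*(-1) - 2) - 3/2)²) = 1/(23538 + ((2 - 2) - 3/2)²) = 1/(23538 + (0 - 3/2)²) = 1/(23538 + (-3/2)²) = 1/(23538 + 9/4) = 1/(94161/4) = 4/94161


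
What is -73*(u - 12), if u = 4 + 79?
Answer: -5183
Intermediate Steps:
u = 83
-73*(u - 12) = -73*(83 - 12) = -73*71 = -5183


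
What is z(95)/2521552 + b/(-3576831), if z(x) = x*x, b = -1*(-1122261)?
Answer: -932519523099/3006388453904 ≈ -0.31018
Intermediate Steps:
b = 1122261
z(x) = x**2
z(95)/2521552 + b/(-3576831) = 95**2/2521552 + 1122261/(-3576831) = 9025*(1/2521552) + 1122261*(-1/3576831) = 9025/2521552 - 374087/1192277 = -932519523099/3006388453904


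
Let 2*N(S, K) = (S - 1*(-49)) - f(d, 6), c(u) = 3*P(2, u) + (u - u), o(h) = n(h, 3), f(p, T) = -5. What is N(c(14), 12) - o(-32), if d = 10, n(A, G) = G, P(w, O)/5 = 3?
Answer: 93/2 ≈ 46.500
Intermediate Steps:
P(w, O) = 15 (P(w, O) = 5*3 = 15)
o(h) = 3
c(u) = 45 (c(u) = 3*15 + (u - u) = 45 + 0 = 45)
N(S, K) = 27 + S/2 (N(S, K) = ((S - 1*(-49)) - 1*(-5))/2 = ((S + 49) + 5)/2 = ((49 + S) + 5)/2 = (54 + S)/2 = 27 + S/2)
N(c(14), 12) - o(-32) = (27 + (½)*45) - 1*3 = (27 + 45/2) - 3 = 99/2 - 3 = 93/2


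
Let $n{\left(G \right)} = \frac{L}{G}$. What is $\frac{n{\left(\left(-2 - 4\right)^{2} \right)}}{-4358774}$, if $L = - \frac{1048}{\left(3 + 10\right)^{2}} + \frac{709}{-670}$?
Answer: $\frac{821981}{17767583280720} \approx 4.6263 \cdot 10^{-8}$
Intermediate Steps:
$L = - \frac{821981}{113230}$ ($L = - \frac{1048}{13^{2}} + 709 \left(- \frac{1}{670}\right) = - \frac{1048}{169} - \frac{709}{670} = - \frac{821981}{113230} \approx -7.2594$)
$n{\left(G \right)} = - \frac{821981}{113230 G}$
$\frac{n{\left(\left(-2 - 4\right)^{2} \right)}}{-4358774} = \frac{\left(- \frac{821981}{113230}\right) \frac{1}{\left(-2 - 4\right)^{2}}}{-4358774} = - \frac{821981}{113230 \left(-6\right)^{2}} \left(- \frac{1}{4358774}\right) = - \frac{821981}{113230 \cdot 36} \left(- \frac{1}{4358774}\right) = \left(- \frac{821981}{113230}\right) \frac{1}{36} \left(- \frac{1}{4358774}\right) = \left(- \frac{821981}{4076280}\right) \left(- \frac{1}{4358774}\right) = \frac{821981}{17767583280720}$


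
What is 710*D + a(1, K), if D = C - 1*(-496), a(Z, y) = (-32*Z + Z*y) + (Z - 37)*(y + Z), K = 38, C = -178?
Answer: 224382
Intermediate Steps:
a(Z, y) = -32*Z + Z*y + (-37 + Z)*(Z + y) (a(Z, y) = (-32*Z + Z*y) + (-37 + Z)*(Z + y) = -32*Z + Z*y + (-37 + Z)*(Z + y))
D = 318 (D = -178 - 1*(-496) = -178 + 496 = 318)
710*D + a(1, K) = 710*318 + (1² - 69*1 - 37*38 + 2*1*38) = 225780 + (1 - 69 - 1406 + 76) = 225780 - 1398 = 224382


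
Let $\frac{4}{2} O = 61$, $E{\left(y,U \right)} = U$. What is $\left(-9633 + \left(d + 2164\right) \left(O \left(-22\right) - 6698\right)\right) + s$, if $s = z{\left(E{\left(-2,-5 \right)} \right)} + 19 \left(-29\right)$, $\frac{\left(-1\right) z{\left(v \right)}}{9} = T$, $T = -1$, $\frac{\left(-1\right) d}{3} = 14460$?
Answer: $303710529$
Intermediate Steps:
$d = -43380$ ($d = \left(-3\right) 14460 = -43380$)
$z{\left(v \right)} = 9$ ($z{\left(v \right)} = \left(-9\right) \left(-1\right) = 9$)
$O = \frac{61}{2}$ ($O = \frac{1}{2} \cdot 61 = \frac{61}{2} \approx 30.5$)
$s = -542$ ($s = 9 + 19 \left(-29\right) = 9 - 551 = -542$)
$\left(-9633 + \left(d + 2164\right) \left(O \left(-22\right) - 6698\right)\right) + s = \left(-9633 + \left(-43380 + 2164\right) \left(\frac{61}{2} \left(-22\right) - 6698\right)\right) - 542 = \left(-9633 - 41216 \left(-671 - 6698\right)\right) - 542 = \left(-9633 - -303720704\right) - 542 = \left(-9633 + 303720704\right) - 542 = 303711071 - 542 = 303710529$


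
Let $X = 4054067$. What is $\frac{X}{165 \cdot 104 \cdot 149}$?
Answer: $\frac{4054067}{2556840} \approx 1.5856$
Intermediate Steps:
$\frac{X}{165 \cdot 104 \cdot 149} = \frac{4054067}{165 \cdot 104 \cdot 149} = \frac{4054067}{17160 \cdot 149} = \frac{4054067}{2556840}$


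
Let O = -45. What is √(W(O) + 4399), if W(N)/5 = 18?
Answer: 67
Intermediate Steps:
W(N) = 90 (W(N) = 5*18 = 90)
√(W(O) + 4399) = √(90 + 4399) = √4489 = 67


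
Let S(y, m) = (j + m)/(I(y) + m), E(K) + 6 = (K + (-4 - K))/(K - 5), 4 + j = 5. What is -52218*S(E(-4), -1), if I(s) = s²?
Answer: 0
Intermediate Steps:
j = 1 (j = -4 + 5 = 1)
E(K) = -6 - 4/(-5 + K) (E(K) = -6 + (K + (-4 - K))/(K - 5) = -6 - 4/(-5 + K))
S(y, m) = (1 + m)/(m + y²) (S(y, m) = (1 + m)/(y² + m) = (1 + m)/(m + y²))
-52218*S(E(-4), -1) = -52218*(1 - 1)/(-1 + (2*(13 - 3*(-4))/(-5 - 4))²) = -52218*0/(-1 + (2*(13 + 12)/(-9))²) = -52218*0/(-1 + (2*(-⅑)*25)²) = -52218*0/(-1 + (-50/9)²) = -52218*0/(-1 + 2500/81) = -52218*0/2419/81 = -4229658*0/2419 = -52218*0 = 0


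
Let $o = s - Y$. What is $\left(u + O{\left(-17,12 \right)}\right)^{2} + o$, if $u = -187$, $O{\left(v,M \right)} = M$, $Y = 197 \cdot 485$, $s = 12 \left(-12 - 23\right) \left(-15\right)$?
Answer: $-58620$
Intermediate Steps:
$s = 6300$ ($s = 12 \left(-35\right) \left(-15\right) = \left(-420\right) \left(-15\right) = 6300$)
$Y = 95545$
$o = -89245$ ($o = 6300 - 95545 = -89245$)
$\left(u + O{\left(-17,12 \right)}\right)^{2} + o = \left(-187 + 12\right)^{2} - 89245 = \left(-175\right)^{2} - 89245 = 30625 - 89245 = -58620$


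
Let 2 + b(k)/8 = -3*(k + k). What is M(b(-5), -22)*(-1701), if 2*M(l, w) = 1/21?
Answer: -81/2 ≈ -40.500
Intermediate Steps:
b(k) = -16 - 48*k (b(k) = -16 + 8*(-3*(k + k)) = -16 + 8*(-6*k) = -16 - 48*k)
M(l, w) = 1/42 (M(l, w) = (½)/21 = (½)*(1/21) = 1/42)
M(b(-5), -22)*(-1701) = (1/42)*(-1701) = -81/2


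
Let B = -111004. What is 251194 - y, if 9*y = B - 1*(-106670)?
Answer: 2265080/9 ≈ 2.5168e+5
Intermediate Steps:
y = -4334/9 (y = (-111004 - 1*(-106670))/9 = (-111004 + 106670)/9 = (⅑)*(-4334) = -4334/9 ≈ -481.56)
251194 - y = 251194 - 1*(-4334/9) = 251194 + 4334/9 = 2265080/9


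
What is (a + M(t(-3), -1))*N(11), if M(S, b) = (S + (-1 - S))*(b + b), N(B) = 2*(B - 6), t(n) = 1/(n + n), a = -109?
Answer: -1070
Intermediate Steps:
t(n) = 1/(2*n)
N(B) = -12 + 2*B (N(B) = 2*(-6 + B) = -12 + 2*B)
M(S, b) = -2*b
(a + M(t(-3), -1))*N(11) = (-109 - 2*(-1))*(-12 + 2*11) = (-109 + 2)*(-12 + 22) = -107*10 = -1070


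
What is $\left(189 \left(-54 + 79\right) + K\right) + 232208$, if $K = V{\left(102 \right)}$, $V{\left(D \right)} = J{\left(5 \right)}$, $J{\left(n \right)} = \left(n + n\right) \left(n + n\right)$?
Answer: $237033$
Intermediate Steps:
$J{\left(n \right)} = 4 n^{2}$ ($J{\left(n \right)} = 2 n 2 n = 4 n^{2}$)
$V{\left(D \right)} = 100$ ($V{\left(D \right)} = 4 \cdot 5^{2} = 4 \cdot 25 = 100$)
$K = 100$
$\left(189 \left(-54 + 79\right) + K\right) + 232208 = \left(189 \left(-54 + 79\right) + 100\right) + 232208 = \left(189 \cdot 25 + 100\right) + 232208 = \left(4725 + 100\right) + 232208 = 4825 + 232208 = 237033$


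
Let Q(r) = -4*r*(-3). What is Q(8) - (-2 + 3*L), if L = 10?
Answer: 68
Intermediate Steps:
Q(r) = 12*r
Q(8) - (-2 + 3*L) = 12*8 - (-2 + 3*10) = 96 - (-2 + 30) = 96 - 1*28 = 96 - 28 = 68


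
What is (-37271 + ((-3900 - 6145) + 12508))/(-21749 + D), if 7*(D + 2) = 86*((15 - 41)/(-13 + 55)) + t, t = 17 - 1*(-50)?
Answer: 1279194/799277 ≈ 1.6004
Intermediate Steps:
t = 67 (t = 17 + 50 = 67)
D = -5/147 (D = -2 + (86*((15 - 41)/(-13 + 55)) + 67)/7 = -2 + (86*(-26/42) + 67)/7 = -2 + (86*(-26*1/42) + 67)/7 = -2 + (86*(-13/21) + 67)/7 = -2 + (-1118/21 + 67)/7 = -2 + (⅐)*(289/21) = -2 + 289/147 = -5/147 ≈ -0.034014)
(-37271 + ((-3900 - 6145) + 12508))/(-21749 + D) = (-37271 + ((-3900 - 6145) + 12508))/(-21749 - 5/147) = (-37271 + (-10045 + 12508))/(-3197108/147) = (-37271 + 2463)*(-147/3197108) = -34808*(-147/3197108) = 1279194/799277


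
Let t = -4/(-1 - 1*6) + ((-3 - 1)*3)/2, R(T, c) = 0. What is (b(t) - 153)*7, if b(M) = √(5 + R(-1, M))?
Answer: -1071 + 7*√5 ≈ -1055.3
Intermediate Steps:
t = -38/7 (t = -4/(-1 - 6) - 4*3*(½) = -4/(-7) - 12*½ = -4*(-⅐) - 6 = 4/7 - 6 = -38/7 ≈ -5.4286)
b(M) = √5 (b(M) = √(5 + 0) = √5)
(b(t) - 153)*7 = (√5 - 153)*7 = (-153 + √5)*7 = -1071 + 7*√5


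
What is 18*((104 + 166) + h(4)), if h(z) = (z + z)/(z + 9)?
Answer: 63324/13 ≈ 4871.1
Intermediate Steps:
h(z) = 2*z/(9 + z) (h(z) = (2*z)/(9 + z) = 2*z/(9 + z))
18*((104 + 166) + h(4)) = 18*((104 + 166) + 2*4/(9 + 4)) = 18*(270 + 2*4/13) = 18*(270 + 2*4*(1/13)) = 18*(270 + 8/13) = 18*(3518/13) = 63324/13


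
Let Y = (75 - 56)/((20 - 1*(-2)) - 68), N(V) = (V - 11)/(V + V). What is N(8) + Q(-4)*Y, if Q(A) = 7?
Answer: -1133/368 ≈ -3.0788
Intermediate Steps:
N(V) = (-11 + V)/(2*V) (N(V) = (-11 + V)/((2*V)) = (-11 + V)*(1/(2*V)) = (-11 + V)/(2*V))
Y = -19/46 (Y = 19/((20 + 2) - 68) = 19/(22 - 68) = 19/(-46) = 19*(-1/46) = -19/46 ≈ -0.41304)
N(8) + Q(-4)*Y = (½)*(-11 + 8)/8 + 7*(-19/46) = (½)*(⅛)*(-3) - 133/46 = -3/16 - 133/46 = -1133/368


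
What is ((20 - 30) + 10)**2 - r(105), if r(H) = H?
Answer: -105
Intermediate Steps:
((20 - 30) + 10)**2 - r(105) = ((20 - 30) + 10)**2 - 1*105 = (-10 + 10)**2 - 105 = 0**2 - 105 = 0 - 105 = -105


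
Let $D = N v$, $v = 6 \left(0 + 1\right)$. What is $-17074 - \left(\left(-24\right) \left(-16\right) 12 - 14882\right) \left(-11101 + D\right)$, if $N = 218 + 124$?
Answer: $-92986500$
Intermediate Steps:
$N = 342$
$v = 6$ ($v = 6 \cdot 1 = 6$)
$D = 2052$ ($D = 342 \cdot 6 = 2052$)
$-17074 - \left(\left(-24\right) \left(-16\right) 12 - 14882\right) \left(-11101 + D\right) = -17074 - \left(\left(-24\right) \left(-16\right) 12 - 14882\right) \left(-11101 + 2052\right) = -17074 - \left(384 \cdot 12 - 14882\right) \left(-9049\right) = -17074 - \left(4608 - 14882\right) \left(-9049\right) = -17074 - \left(-10274\right) \left(-9049\right) = -17074 - 92969426 = -92986500$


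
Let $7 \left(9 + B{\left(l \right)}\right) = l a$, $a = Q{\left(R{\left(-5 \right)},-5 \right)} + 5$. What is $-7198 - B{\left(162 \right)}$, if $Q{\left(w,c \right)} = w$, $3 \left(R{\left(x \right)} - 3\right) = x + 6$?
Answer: $- \frac{51673}{7} \approx -7381.9$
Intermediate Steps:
$R{\left(x \right)} = 5 + \frac{x}{3}$ ($R{\left(x \right)} = 3 + \frac{x + 6}{3} = 3 + \frac{6 + x}{3} = 3 + \left(2 + \frac{x}{3}\right) = 5 + \frac{x}{3}$)
$a = \frac{25}{3}$ ($a = \left(5 + \frac{1}{3} \left(-5\right)\right) + 5 = \left(5 - \frac{5}{3}\right) + 5 = \frac{10}{3} + 5 = \frac{25}{3} \approx 8.3333$)
$B{\left(l \right)} = -9 + \frac{25 l}{21}$ ($B{\left(l \right)} = -9 + \frac{l \frac{25}{3}}{7} = -9 + \frac{\frac{25}{3} l}{7} = -9 + \frac{25 l}{21}$)
$-7198 - B{\left(162 \right)} = -7198 - \left(-9 + \frac{25}{21} \cdot 162\right) = -7198 - \left(-9 + \frac{1350}{7}\right) = -7198 - \frac{1287}{7} = - \frac{51673}{7}$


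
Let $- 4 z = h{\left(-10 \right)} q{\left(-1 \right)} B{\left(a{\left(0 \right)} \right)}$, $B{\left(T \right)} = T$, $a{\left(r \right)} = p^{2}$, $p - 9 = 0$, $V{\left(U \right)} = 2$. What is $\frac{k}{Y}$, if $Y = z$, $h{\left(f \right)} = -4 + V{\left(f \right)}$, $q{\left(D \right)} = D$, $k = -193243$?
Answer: $\frac{386486}{81} \approx 4771.4$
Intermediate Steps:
$p = 9$ ($p = 9 + 0 = 9$)
$h{\left(f \right)} = -2$ ($h{\left(f \right)} = -4 + 2 = -2$)
$a{\left(r \right)} = 81$ ($a{\left(r \right)} = 9^{2} = 81$)
$z = - \frac{81}{2}$ ($z = - \frac{\left(-2\right) \left(-1\right) 81}{4} = - \frac{2 \cdot 81}{4} = \left(- \frac{1}{4}\right) 162 = - \frac{81}{2} \approx -40.5$)
$Y = - \frac{81}{2} \approx -40.5$
$\frac{k}{Y} = - \frac{193243}{- \frac{81}{2}} = \left(-193243\right) \left(- \frac{2}{81}\right) = \frac{386486}{81}$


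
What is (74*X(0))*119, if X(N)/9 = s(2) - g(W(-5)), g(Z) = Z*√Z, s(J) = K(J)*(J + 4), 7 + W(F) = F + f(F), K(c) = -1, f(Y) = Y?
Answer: -475524 + 1347318*I*√17 ≈ -4.7552e+5 + 5.5551e+6*I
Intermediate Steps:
W(F) = -7 + 2*F (W(F) = -7 + (F + F) = -7 + 2*F)
s(J) = -4 - J (s(J) = -(J + 4) = -(4 + J) = -4 - J)
g(Z) = Z^(3/2)
X(N) = -54 + 153*I*√17 (X(N) = 9*((-4 - 1*2) - (-7 + 2*(-5))^(3/2)) = 9*((-4 - 2) - (-7 - 10)^(3/2)) = 9*(-6 - (-17)^(3/2)) = 9*(-6 - (-17)*I*√17) = 9*(-6 + 17*I*√17) = -54 + 153*I*√17)
(74*X(0))*119 = (74*(-54 + 153*I*√17))*119 = (-3996 + 11322*I*√17)*119 = -475524 + 1347318*I*√17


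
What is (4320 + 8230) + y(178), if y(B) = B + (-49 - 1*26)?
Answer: 12653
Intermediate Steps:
y(B) = -75 + B (y(B) = B + (-49 - 26) = B - 75 = -75 + B)
(4320 + 8230) + y(178) = (4320 + 8230) + (-75 + 178) = 12550 + 103 = 12653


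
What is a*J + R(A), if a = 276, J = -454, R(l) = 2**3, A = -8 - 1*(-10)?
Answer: -125296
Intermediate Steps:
A = 2 (A = -8 + 10 = 2)
R(l) = 8
a*J + R(A) = 276*(-454) + 8 = -125304 + 8 = -125296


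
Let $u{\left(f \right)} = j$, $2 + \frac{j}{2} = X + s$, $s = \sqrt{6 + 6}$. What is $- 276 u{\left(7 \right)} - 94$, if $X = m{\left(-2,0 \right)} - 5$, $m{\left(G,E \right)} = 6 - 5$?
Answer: $3218 - 1104 \sqrt{3} \approx 1305.8$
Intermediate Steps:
$m{\left(G,E \right)} = 1$ ($m{\left(G,E \right)} = 6 - 5 = 1$)
$s = 2 \sqrt{3}$ ($s = \sqrt{12} = 2 \sqrt{3} \approx 3.4641$)
$X = -4$ ($X = 1 - 5 = -4$)
$j = -12 + 4 \sqrt{3}$ ($j = -4 + 2 \left(-4 + 2 \sqrt{3}\right) = -4 - \left(8 - 4 \sqrt{3}\right) = -12 + 4 \sqrt{3} \approx -5.0718$)
$u{\left(f \right)} = -12 + 4 \sqrt{3}$
$- 276 u{\left(7 \right)} - 94 = - 276 \left(-12 + 4 \sqrt{3}\right) - 94 = \left(3312 - 1104 \sqrt{3}\right) - 94 = 3218 - 1104 \sqrt{3}$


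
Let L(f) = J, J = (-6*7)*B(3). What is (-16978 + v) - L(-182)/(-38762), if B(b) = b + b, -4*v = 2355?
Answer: -1361845231/77524 ≈ -17567.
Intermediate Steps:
v = -2355/4 (v = -1/4*2355 = -2355/4 ≈ -588.75)
B(b) = 2*b
J = -252 (J = (-6*7)*(2*3) = -42*6 = -252)
L(f) = -252
(-16978 + v) - L(-182)/(-38762) = (-16978 - 2355/4) - (-252)/(-38762) = -70267/4 - (-252)*(-1)/38762 = -70267/4 - 1*126/19381 = -70267/4 - 126/19381 = -1361845231/77524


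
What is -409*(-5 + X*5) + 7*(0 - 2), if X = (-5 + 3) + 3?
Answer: -14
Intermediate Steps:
X = 1 (X = -2 + 3 = 1)
-409*(-5 + X*5) + 7*(0 - 2) = -409*(-5 + 1*5) + 7*(0 - 2) = -409*(-5 + 5) + 7*(-2) = -409*0 - 14 = 0 - 14 = -14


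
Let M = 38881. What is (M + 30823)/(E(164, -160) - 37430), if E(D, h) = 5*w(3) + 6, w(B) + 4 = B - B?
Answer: -17426/9361 ≈ -1.8616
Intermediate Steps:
w(B) = -4 (w(B) = -4 + (B - B) = -4 + 0 = -4)
E(D, h) = -14 (E(D, h) = 5*(-4) + 6 = -20 + 6 = -14)
(M + 30823)/(E(164, -160) - 37430) = (38881 + 30823)/(-14 - 37430) = 69704/(-37444) = 69704*(-1/37444) = -17426/9361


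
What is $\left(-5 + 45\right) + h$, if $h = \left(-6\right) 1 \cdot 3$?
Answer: $22$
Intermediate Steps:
$h = -18$ ($h = \left(-6\right) 3 = -18$)
$\left(-5 + 45\right) + h = \left(-5 + 45\right) - 18 = 40 - 18 = 22$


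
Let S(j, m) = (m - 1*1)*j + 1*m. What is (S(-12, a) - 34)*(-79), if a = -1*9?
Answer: -6083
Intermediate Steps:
a = -9
S(j, m) = m + j*(-1 + m) (S(j, m) = (m - 1)*j + m = (-1 + m)*j + m = j*(-1 + m) + m = m + j*(-1 + m))
(S(-12, a) - 34)*(-79) = ((-9 - 1*(-12) - 12*(-9)) - 34)*(-79) = ((-9 + 12 + 108) - 34)*(-79) = (111 - 34)*(-79) = 77*(-79) = -6083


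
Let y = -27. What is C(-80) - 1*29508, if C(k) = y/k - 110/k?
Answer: -2360503/80 ≈ -29506.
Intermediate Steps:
C(k) = -137/k (C(k) = -27/k - 110/k = -137/k)
C(-80) - 1*29508 = -137/(-80) - 1*29508 = -137*(-1/80) - 29508 = 137/80 - 29508 = -2360503/80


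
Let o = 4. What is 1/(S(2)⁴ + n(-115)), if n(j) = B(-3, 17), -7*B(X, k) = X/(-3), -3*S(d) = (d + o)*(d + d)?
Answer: 7/28671 ≈ 0.00024415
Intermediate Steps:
S(d) = -2*d*(4 + d)/3 (S(d) = -(d + 4)*(d + d)/3 = -(4 + d)*2*d/3 = -2*d*(4 + d)/3)
B(X, k) = X/21 (B(X, k) = -X/(7*(-3)) = -X*(-1)/(7*3) = -(-1)*X/21 = X/21)
n(j) = -⅐ (n(j) = (1/21)*(-3) = -⅐)
1/(S(2)⁴ + n(-115)) = 1/((-⅔*2*(4 + 2))⁴ - ⅐) = 1/((-⅔*2*6)⁴ - ⅐) = 1/((-8)⁴ - ⅐) = 1/(4096 - ⅐) = 1/(28671/7) = 7/28671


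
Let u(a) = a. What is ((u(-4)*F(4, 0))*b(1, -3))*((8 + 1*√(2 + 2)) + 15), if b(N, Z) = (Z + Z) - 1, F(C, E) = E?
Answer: 0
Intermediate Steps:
b(N, Z) = -1 + 2*Z (b(N, Z) = 2*Z - 1 = -1 + 2*Z)
((u(-4)*F(4, 0))*b(1, -3))*((8 + 1*√(2 + 2)) + 15) = ((-4*0)*(-1 + 2*(-3)))*((8 + 1*√(2 + 2)) + 15) = (0*(-1 - 6))*((8 + 1*√4) + 15) = (0*(-7))*((8 + 1*2) + 15) = 0*((8 + 2) + 15) = 0*(10 + 15) = 0*25 = 0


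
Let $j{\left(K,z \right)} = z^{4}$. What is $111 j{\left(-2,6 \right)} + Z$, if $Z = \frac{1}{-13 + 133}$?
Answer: $\frac{17262721}{120} \approx 1.4386 \cdot 10^{5}$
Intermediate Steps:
$Z = \frac{1}{120} \approx 0.0083333$
$111 j{\left(-2,6 \right)} + Z = 111 \cdot 6^{4} + \frac{1}{120} = 111 \cdot 1296 + \frac{1}{120} = 143856 + \frac{1}{120} = \frac{17262721}{120}$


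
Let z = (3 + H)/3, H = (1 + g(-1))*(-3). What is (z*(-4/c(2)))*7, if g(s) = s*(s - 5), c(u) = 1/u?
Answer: 336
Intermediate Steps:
g(s) = s*(-5 + s)
H = -21 (H = (1 - (-5 - 1))*(-3) = (1 - 1*(-6))*(-3) = (1 + 6)*(-3) = 7*(-3) = -21)
z = -6 (z = (3 - 21)/3 = -18*⅓ = -6)
(z*(-4/c(2)))*7 = -(-24)/(1/2)*7 = -(-24)/½*7 = -(-24)*2*7 = -6*(-8)*7 = 48*7 = 336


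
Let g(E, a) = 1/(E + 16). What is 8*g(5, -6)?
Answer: 8/21 ≈ 0.38095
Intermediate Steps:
g(E, a) = 1/(16 + E)
8*g(5, -6) = 8/(16 + 5) = 8/21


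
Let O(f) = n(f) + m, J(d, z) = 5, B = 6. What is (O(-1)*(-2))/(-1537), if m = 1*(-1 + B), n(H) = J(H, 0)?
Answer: 20/1537 ≈ 0.013012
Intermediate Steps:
n(H) = 5
m = 5 (m = 1*(-1 + 6) = 1*5 = 5)
O(f) = 10 (O(f) = 5 + 5 = 10)
(O(-1)*(-2))/(-1537) = (10*(-2))/(-1537) = -20*(-1/1537) = 20/1537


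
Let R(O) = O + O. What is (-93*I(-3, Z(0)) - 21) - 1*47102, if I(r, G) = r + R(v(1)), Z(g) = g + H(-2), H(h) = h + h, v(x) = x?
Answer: -47030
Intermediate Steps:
R(O) = 2*O
H(h) = 2*h
Z(g) = -4 + g (Z(g) = g + 2*(-2) = g - 4 = -4 + g)
I(r, G) = 2 + r (I(r, G) = r + 2*1 = r + 2 = 2 + r)
(-93*I(-3, Z(0)) - 21) - 1*47102 = (-93*(2 - 3) - 21) - 1*47102 = (-93*(-1) - 21) - 47102 = (93 - 21) - 47102 = 72 - 47102 = -47030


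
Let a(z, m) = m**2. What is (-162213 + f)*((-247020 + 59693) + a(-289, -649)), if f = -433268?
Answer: -139267523394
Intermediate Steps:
(-162213 + f)*((-247020 + 59693) + a(-289, -649)) = (-162213 - 433268)*((-247020 + 59693) + (-649)**2) = -595481*(-187327 + 421201) = -595481*233874 = -139267523394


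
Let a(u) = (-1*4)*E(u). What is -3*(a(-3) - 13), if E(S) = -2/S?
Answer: 47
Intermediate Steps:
a(u) = 8/u (a(u) = (-1*4)*(-2/u) = -(-8)/u = 8/u)
-3*(a(-3) - 13) = -3*(8/(-3) - 13) = -3*(8*(-1/3) - 13) = -3*(-8/3 - 13) = -3*(-47/3) = 47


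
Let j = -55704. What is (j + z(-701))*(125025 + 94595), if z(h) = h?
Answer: -12387666100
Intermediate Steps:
j = -55704 (j = -1*55704 = -55704)
(j + z(-701))*(125025 + 94595) = (-55704 - 701)*(125025 + 94595) = -56405*219620 = -12387666100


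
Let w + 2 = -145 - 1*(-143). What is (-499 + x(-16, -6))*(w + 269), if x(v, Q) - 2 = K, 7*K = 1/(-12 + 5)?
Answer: -6453810/49 ≈ -1.3171e+5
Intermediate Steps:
K = -1/49 (K = 1/(7*(-12 + 5)) = (1/7)/(-7) = (1/7)*(-1/7) = -1/49 ≈ -0.020408)
x(v, Q) = 97/49 (x(v, Q) = 2 - 1/49 = 97/49)
w = -4 (w = -2 + (-145 - 1*(-143)) = -2 + (-145 + 143) = -2 - 2 = -4)
(-499 + x(-16, -6))*(w + 269) = (-499 + 97/49)*(-4 + 269) = -24354/49*265 = -6453810/49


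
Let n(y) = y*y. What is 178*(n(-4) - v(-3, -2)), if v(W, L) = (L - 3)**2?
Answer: -1602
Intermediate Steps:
n(y) = y**2
v(W, L) = (-3 + L)**2
178*(n(-4) - v(-3, -2)) = 178*((-4)**2 - (-3 - 2)**2) = 178*(16 - 1*(-5)**2) = 178*(16 - 1*25) = 178*(16 - 25) = 178*(-9) = -1602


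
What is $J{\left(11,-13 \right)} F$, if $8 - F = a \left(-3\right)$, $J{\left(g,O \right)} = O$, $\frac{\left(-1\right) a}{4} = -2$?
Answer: $-416$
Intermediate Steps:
$a = 8$ ($a = \left(-4\right) \left(-2\right) = 8$)
$F = 32$ ($F = 8 - 8 \left(-3\right) = 8 - -24 = 8 + 24 = 32$)
$J{\left(11,-13 \right)} F = \left(-13\right) 32 = -416$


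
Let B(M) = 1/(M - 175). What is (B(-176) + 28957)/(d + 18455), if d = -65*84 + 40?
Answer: 10163906/4575285 ≈ 2.2215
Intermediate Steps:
B(M) = 1/(-175 + M)
d = -5420 (d = -5460 + 40 = -5420)
(B(-176) + 28957)/(d + 18455) = (1/(-175 - 176) + 28957)/(-5420 + 18455) = (1/(-351) + 28957)/13035 = (-1/351 + 28957)*(1/13035) = (10163906/351)*(1/13035) = 10163906/4575285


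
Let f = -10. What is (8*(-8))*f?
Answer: 640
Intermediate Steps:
(8*(-8))*f = (8*(-8))*(-10) = -64*(-10) = 640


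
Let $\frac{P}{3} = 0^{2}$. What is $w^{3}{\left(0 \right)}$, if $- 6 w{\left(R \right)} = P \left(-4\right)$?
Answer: $0$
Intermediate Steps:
$P = 0$ ($P = 3 \cdot 0^{2} = 3 \cdot 0 = 0$)
$w{\left(R \right)} = 0$ ($w{\left(R \right)} = - \frac{0 \left(-4\right)}{6} = \left(- \frac{1}{6}\right) 0 = 0$)
$w^{3}{\left(0 \right)} = 0^{3} = 0$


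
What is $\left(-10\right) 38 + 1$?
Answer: $-379$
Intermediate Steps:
$\left(-10\right) 38 + 1 = -380 + 1 = -379$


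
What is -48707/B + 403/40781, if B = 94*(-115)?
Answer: 153128969/33910970 ≈ 4.5156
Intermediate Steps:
B = -10810
-48707/B + 403/40781 = -48707/(-10810) + 403/40781 = -48707*(-1/10810) + 403*(1/40781) = 48707/10810 + 31/3137 = 153128969/33910970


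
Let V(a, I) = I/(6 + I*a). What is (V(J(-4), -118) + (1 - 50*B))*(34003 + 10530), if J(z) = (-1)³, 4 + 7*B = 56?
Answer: -7177784407/434 ≈ -1.6539e+7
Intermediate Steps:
B = 52/7 (B = -4/7 + (⅐)*56 = -4/7 + 8 = 52/7 ≈ 7.4286)
J(z) = -1
(V(J(-4), -118) + (1 - 50*B))*(34003 + 10530) = (-118/(6 - 118*(-1)) + (1 - 50*52/7))*(34003 + 10530) = (-118/(6 + 118) + (1 - 2600/7))*44533 = (-118/124 - 2593/7)*44533 = (-118*1/124 - 2593/7)*44533 = (-59/62 - 2593/7)*44533 = -161179/434*44533 = -7177784407/434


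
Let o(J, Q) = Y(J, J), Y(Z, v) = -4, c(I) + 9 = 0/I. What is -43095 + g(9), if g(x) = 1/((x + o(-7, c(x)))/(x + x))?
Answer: -215457/5 ≈ -43091.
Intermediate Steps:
c(I) = -9 (c(I) = -9 + 0/I = -9 + 0 = -9)
o(J, Q) = -4
g(x) = 2*x/(-4 + x) (g(x) = 1/((x - 4)/(x + x)) = 1/((-4 + x)/((2*x))) = 1/((-4 + x)*(1/(2*x))) = 1/((-4 + x)/(2*x)) = 2*x/(-4 + x))
-43095 + g(9) = -43095 + 2*9/(-4 + 9) = -43095 + 2*9/5 = -43095 + 2*9*(⅕) = -43095 + 18/5 = -215457/5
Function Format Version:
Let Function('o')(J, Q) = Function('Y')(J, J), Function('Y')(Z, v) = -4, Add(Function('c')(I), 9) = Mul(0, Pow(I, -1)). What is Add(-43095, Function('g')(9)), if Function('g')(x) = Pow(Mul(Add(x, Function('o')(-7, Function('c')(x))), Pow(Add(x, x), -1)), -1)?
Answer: Rational(-215457, 5) ≈ -43091.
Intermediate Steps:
Function('c')(I) = -9 (Function('c')(I) = Add(-9, Mul(0, Pow(I, -1))) = Add(-9, 0) = -9)
Function('o')(J, Q) = -4
Function('g')(x) = Mul(2, x, Pow(Add(-4, x), -1)) (Function('g')(x) = Pow(Mul(Add(x, -4), Pow(Add(x, x), -1)), -1) = Pow(Mul(Add(-4, x), Pow(Mul(2, x), -1)), -1) = Pow(Mul(Add(-4, x), Mul(Rational(1, 2), Pow(x, -1))), -1) = Pow(Mul(Rational(1, 2), Pow(x, -1), Add(-4, x)), -1) = Mul(2, x, Pow(Add(-4, x), -1)))
Add(-43095, Function('g')(9)) = Add(-43095, Mul(2, 9, Pow(Add(-4, 9), -1))) = Add(-43095, Mul(2, 9, Pow(5, -1))) = Add(-43095, Mul(2, 9, Rational(1, 5))) = Add(-43095, Rational(18, 5)) = Rational(-215457, 5)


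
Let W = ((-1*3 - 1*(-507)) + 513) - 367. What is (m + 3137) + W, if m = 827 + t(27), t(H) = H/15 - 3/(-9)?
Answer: 69242/15 ≈ 4616.1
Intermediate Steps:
t(H) = ⅓ + H/15 (t(H) = H*(1/15) - 3*(-⅑) = H/15 + ⅓ = ⅓ + H/15)
W = 650 (W = ((-3 + 507) + 513) - 367 = (504 + 513) - 367 = 1017 - 367 = 650)
m = 12437/15 (m = 827 + (⅓ + (1/15)*27) = 827 + (⅓ + 9/5) = 827 + 32/15 = 12437/15 ≈ 829.13)
(m + 3137) + W = (12437/15 + 3137) + 650 = 59492/15 + 650 = 69242/15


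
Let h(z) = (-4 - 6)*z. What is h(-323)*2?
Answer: 6460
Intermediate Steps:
h(z) = -10*z
h(-323)*2 = -10*(-323)*2 = 3230*2 = 6460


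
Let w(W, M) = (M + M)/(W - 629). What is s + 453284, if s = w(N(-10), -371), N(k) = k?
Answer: 289649218/639 ≈ 4.5329e+5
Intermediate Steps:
w(W, M) = 2*M/(-629 + W) (w(W, M) = (2*M)/(-629 + W) = 2*M/(-629 + W))
s = 742/639 (s = 2*(-371)/(-629 - 10) = 2*(-371)/(-639) = 2*(-371)*(-1/639) = 742/639 ≈ 1.1612)
s + 453284 = 742/639 + 453284 = 289649218/639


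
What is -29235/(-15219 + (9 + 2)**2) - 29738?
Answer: -448955089/15098 ≈ -29736.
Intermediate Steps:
-29235/(-15219 + (9 + 2)**2) - 29738 = -29235/(-15219 + 11**2) - 29738 = -29235/(-15219 + 121) - 29738 = -29235/(-15098) - 29738 = -29235*(-1/15098) - 29738 = 29235/15098 - 29738 = -448955089/15098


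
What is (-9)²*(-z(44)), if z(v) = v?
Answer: -3564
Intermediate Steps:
(-9)²*(-z(44)) = (-9)²*(-1*44) = 81*(-44) = -3564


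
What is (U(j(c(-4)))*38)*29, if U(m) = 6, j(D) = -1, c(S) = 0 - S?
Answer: 6612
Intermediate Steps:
c(S) = -S
(U(j(c(-4)))*38)*29 = (6*38)*29 = 228*29 = 6612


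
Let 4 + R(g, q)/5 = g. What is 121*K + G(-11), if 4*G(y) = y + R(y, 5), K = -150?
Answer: -36343/2 ≈ -18172.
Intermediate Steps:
R(g, q) = -20 + 5*g
G(y) = -5 + 3*y/2 (G(y) = (y + (-20 + 5*y))/4 = (-20 + 6*y)/4 = -5 + 3*y/2)
121*K + G(-11) = 121*(-150) + (-5 + (3/2)*(-11)) = -18150 + (-5 - 33/2) = -18150 - 43/2 = -36343/2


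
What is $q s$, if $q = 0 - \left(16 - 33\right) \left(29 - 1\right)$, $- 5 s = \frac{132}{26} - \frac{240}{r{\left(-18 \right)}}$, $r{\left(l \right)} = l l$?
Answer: $- \frac{724472}{1755} \approx -412.8$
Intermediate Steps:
$r{\left(l \right)} = l^{2}$
$s = - \frac{1522}{1755}$ ($s = - \frac{\frac{132}{26} - \frac{240}{\left(-18\right)^{2}}}{5} = - \frac{132 \cdot \frac{1}{26} - \frac{240}{324}}{5} = - \frac{\frac{66}{13} - \frac{20}{27}}{5} = \left(- \frac{1}{5}\right) \frac{1522}{351} = - \frac{1522}{1755} \approx -0.86724$)
$q = 476$ ($q = 0 - \left(-17\right) 28 = 0 - -476 = 0 + 476 = 476$)
$q s = 476 \left(- \frac{1522}{1755}\right) = - \frac{724472}{1755}$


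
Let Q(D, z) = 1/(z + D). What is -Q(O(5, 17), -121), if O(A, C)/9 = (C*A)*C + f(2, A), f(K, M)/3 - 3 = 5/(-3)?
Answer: -1/12920 ≈ -7.7399e-5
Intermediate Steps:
f(K, M) = 4 (f(K, M) = 9 + 3*(5/(-3)) = 9 + 3*(5*(-⅓)) = 9 + 3*(-5/3) = 9 - 5 = 4)
O(A, C) = 36 + 9*A*C² (O(A, C) = 9*((C*A)*C + 4) = 9*((A*C)*C + 4) = 9*(A*C² + 4) = 9*(4 + A*C²) = 36 + 9*A*C²)
Q(D, z) = 1/(D + z)
-Q(O(5, 17), -121) = -1/((36 + 9*5*17²) - 121) = -1/((36 + 9*5*289) - 121) = -1/((36 + 13005) - 121) = -1/(13041 - 121) = -1/12920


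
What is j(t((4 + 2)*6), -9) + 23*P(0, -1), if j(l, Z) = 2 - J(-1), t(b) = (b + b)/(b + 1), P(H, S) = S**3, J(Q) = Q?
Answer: -20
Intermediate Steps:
t(b) = 2*b/(1 + b) (t(b) = (2*b)/(1 + b) = 2*b/(1 + b))
j(l, Z) = 3 (j(l, Z) = 2 - 1*(-1) = 2 + 1 = 3)
j(t((4 + 2)*6), -9) + 23*P(0, -1) = 3 + 23*(-1)**3 = 3 + 23*(-1) = 3 - 23 = -20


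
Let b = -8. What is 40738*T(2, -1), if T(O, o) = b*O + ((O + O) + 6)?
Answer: -244428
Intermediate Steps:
T(O, o) = 6 - 6*O (T(O, o) = -8*O + ((O + O) + 6) = -8*O + (2*O + 6) = -8*O + (6 + 2*O) = 6 - 6*O)
40738*T(2, -1) = 40738*(6 - 6*2) = 40738*(6 - 12) = 40738*(-6) = -244428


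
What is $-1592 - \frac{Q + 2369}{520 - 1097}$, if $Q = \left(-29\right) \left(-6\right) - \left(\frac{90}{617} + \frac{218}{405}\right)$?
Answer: $- \frac{228905076241}{144183645} \approx -1587.6$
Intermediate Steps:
$Q = \frac{43309034}{249885}$ ($Q = 174 - \frac{170956}{249885} = \frac{43309034}{249885} \approx 173.32$)
$-1592 - \frac{Q + 2369}{520 - 1097} = -1592 - \frac{\frac{43309034}{249885} + 2369}{520 - 1097} = -1592 - \frac{635286599}{249885 \left(-577\right)} = -1592 - \frac{635286599}{249885} \left(- \frac{1}{577}\right) = -1592 - - \frac{635286599}{144183645} = -1592 + \frac{635286599}{144183645} = - \frac{228905076241}{144183645}$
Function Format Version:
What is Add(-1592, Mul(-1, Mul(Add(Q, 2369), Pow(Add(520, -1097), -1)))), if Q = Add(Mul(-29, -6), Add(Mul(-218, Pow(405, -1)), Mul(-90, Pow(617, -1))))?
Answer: Rational(-228905076241, 144183645) ≈ -1587.6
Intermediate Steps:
Q = Rational(43309034, 249885) (Q = Add(174, Add(Mul(-218, Rational(1, 405)), Mul(-90, Rational(1, 617)))) = Add(174, Add(Rational(-218, 405), Rational(-90, 617))) = Add(174, Rational(-170956, 249885)) = Rational(43309034, 249885) ≈ 173.32)
Add(-1592, Mul(-1, Mul(Add(Q, 2369), Pow(Add(520, -1097), -1)))) = Add(-1592, Mul(-1, Mul(Add(Rational(43309034, 249885), 2369), Pow(Add(520, -1097), -1)))) = Add(-1592, Mul(-1, Mul(Rational(635286599, 249885), Pow(-577, -1)))) = Add(-1592, Mul(-1, Mul(Rational(635286599, 249885), Rational(-1, 577)))) = Add(-1592, Mul(-1, Rational(-635286599, 144183645))) = Add(-1592, Rational(635286599, 144183645)) = Rational(-228905076241, 144183645)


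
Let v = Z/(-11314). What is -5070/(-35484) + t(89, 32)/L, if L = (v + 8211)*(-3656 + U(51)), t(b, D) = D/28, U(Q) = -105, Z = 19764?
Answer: 1033112928145691/7230569751361110 ≈ 0.14288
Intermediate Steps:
v = -9882/5657 (v = 19764/(-11314) = 19764*(-1/11314) = -9882/5657 ≈ -1.7469)
t(b, D) = D/28 (t(b, D) = D*(1/28) = D/28)
L = -174659880945/5657 (L = (-9882/5657 + 8211)*(-3656 - 105) = (46439745/5657)*(-3761) = -174659880945/5657 ≈ -3.0875e+7)
-5070/(-35484) + t(89, 32)/L = -5070/(-35484) + ((1/28)*32)/(-174659880945/5657) = -5070*(-1/35484) + (8/7)*(-5657/174659880945) = 845/5914 - 45256/1222619166615 = 1033112928145691/7230569751361110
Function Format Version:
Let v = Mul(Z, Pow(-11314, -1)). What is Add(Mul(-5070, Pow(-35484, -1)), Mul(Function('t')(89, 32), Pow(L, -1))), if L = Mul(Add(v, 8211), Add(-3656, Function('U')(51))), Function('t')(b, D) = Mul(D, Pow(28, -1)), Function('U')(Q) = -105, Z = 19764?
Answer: Rational(1033112928145691, 7230569751361110) ≈ 0.14288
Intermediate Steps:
v = Rational(-9882, 5657) (v = Mul(19764, Pow(-11314, -1)) = Mul(19764, Rational(-1, 11314)) = Rational(-9882, 5657) ≈ -1.7469)
Function('t')(b, D) = Mul(Rational(1, 28), D) (Function('t')(b, D) = Mul(D, Rational(1, 28)) = Mul(Rational(1, 28), D))
L = Rational(-174659880945, 5657) (L = Mul(Add(Rational(-9882, 5657), 8211), Add(-3656, -105)) = Mul(Rational(46439745, 5657), -3761) = Rational(-174659880945, 5657) ≈ -3.0875e+7)
Add(Mul(-5070, Pow(-35484, -1)), Mul(Function('t')(89, 32), Pow(L, -1))) = Add(Mul(-5070, Pow(-35484, -1)), Mul(Mul(Rational(1, 28), 32), Pow(Rational(-174659880945, 5657), -1))) = Add(Mul(-5070, Rational(-1, 35484)), Mul(Rational(8, 7), Rational(-5657, 174659880945))) = Add(Rational(845, 5914), Rational(-45256, 1222619166615)) = Rational(1033112928145691, 7230569751361110)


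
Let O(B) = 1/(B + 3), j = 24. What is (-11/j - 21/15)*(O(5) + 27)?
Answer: -48391/960 ≈ -50.407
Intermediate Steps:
O(B) = 1/(3 + B)
(-11/j - 21/15)*(O(5) + 27) = (-11/24 - 21/15)*(1/(3 + 5) + 27) = (-11*1/24 - 21*1/15)*(1/8 + 27) = (-11/24 - 7/5)*(1/8 + 27) = -223/120*217/8 = -48391/960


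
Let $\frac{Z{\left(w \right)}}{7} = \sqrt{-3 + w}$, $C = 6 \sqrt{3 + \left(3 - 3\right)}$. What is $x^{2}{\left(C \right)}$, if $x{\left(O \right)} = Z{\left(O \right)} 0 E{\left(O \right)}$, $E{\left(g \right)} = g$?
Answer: $0$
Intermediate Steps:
$C = 6 \sqrt{3}$ ($C = 6 \sqrt{3 + 0} = 6 \sqrt{3} \approx 10.392$)
$Z{\left(w \right)} = 7 \sqrt{-3 + w}$
$x{\left(O \right)} = 0$ ($x{\left(O \right)} = 7 \sqrt{-3 + O} 0 O = 0 O = 0$)
$x^{2}{\left(C \right)} = 0^{2} = 0$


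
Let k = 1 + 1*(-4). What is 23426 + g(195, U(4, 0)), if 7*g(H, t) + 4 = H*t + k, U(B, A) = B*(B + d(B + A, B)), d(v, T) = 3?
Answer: 24205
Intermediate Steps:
k = -3 (k = 1 - 4 = -3)
U(B, A) = B*(3 + B) (U(B, A) = B*(B + 3) = B*(3 + B))
g(H, t) = -1 + H*t/7 (g(H, t) = -4/7 + (H*t - 3)/7 = -4/7 + (-3 + H*t)/7 = -4/7 + (-3/7 + H*t/7) = -1 + H*t/7)
23426 + g(195, U(4, 0)) = 23426 + (-1 + (1/7)*195*(4*(3 + 4))) = 23426 + (-1 + (1/7)*195*(4*7)) = 23426 + (-1 + (1/7)*195*28) = 23426 + (-1 + 780) = 23426 + 779 = 24205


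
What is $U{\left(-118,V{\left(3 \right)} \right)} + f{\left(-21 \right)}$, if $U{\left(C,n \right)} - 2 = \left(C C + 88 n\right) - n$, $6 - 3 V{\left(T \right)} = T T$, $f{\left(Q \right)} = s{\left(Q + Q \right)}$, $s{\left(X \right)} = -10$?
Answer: $13829$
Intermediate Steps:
$f{\left(Q \right)} = -10$
$V{\left(T \right)} = 2 - \frac{T^{2}}{3}$ ($V{\left(T \right)} = 2 - \frac{T T}{3} = 2 - \frac{T^{2}}{3}$)
$U{\left(C,n \right)} = 2 + C^{2} + 87 n$ ($U{\left(C,n \right)} = 2 - \left(- 87 n - C C\right) = 2 + \left(\left(C^{2} + 88 n\right) - n\right) = 2 + \left(C^{2} + 87 n\right) = 2 + C^{2} + 87 n$)
$U{\left(-118,V{\left(3 \right)} \right)} + f{\left(-21 \right)} = \left(2 + \left(-118\right)^{2} + 87 \left(2 - \frac{3^{2}}{3}\right)\right) - 10 = \left(2 + 13924 + 87 \left(2 - 3\right)\right) - 10 = \left(2 + 13924 + 87 \left(-1\right)\right) - 10 = \left(2 + 13924 - 87\right) - 10 = 13839 - 10 = 13829$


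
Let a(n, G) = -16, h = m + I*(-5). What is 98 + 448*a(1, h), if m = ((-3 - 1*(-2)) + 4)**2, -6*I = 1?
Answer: -7070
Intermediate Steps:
I = -1/6 (I = -1/6*1 = -1/6 ≈ -0.16667)
m = 9 (m = ((-3 + 2) + 4)**2 = (-1 + 4)**2 = 3**2 = 9)
h = 59/6 (h = 9 - 1/6*(-5) = 9 + 5/6 = 59/6 ≈ 9.8333)
98 + 448*a(1, h) = 98 + 448*(-16) = 98 - 7168 = -7070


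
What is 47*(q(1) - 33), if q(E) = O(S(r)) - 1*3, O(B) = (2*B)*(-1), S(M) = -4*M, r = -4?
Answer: -3196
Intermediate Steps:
O(B) = -2*B
q(E) = -35 (q(E) = -(-8)*(-4) - 1*3 = -2*16 - 3 = -32 - 3 = -35)
47*(q(1) - 33) = 47*(-35 - 33) = 47*(-68) = -3196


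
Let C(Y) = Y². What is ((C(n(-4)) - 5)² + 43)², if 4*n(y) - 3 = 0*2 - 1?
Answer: 1100401/256 ≈ 4298.4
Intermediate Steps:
n(y) = ½ (n(y) = ¾ + (0*2 - 1)/4 = ¾ + (0 - 1)/4 = ¾ + (¼)*(-1) = ¾ - ¼ = ½)
((C(n(-4)) - 5)² + 43)² = (((½)² - 5)² + 43)² = ((¼ - 5)² + 43)² = ((-19/4)² + 43)² = (361/16 + 43)² = (1049/16)² = 1100401/256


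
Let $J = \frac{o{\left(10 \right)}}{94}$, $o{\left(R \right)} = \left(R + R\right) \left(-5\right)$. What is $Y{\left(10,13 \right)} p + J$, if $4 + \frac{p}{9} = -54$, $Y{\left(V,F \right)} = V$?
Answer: $- \frac{245390}{47} \approx -5221.1$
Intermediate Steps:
$o{\left(R \right)} = - 10 R$ ($o{\left(R \right)} = 2 R \left(-5\right) = - 10 R$)
$p = -522$ ($p = -36 + 9 \left(-54\right) = -36 - 486 = -522$)
$J = - \frac{50}{47}$ ($J = \frac{\left(-10\right) 10}{94} = \left(-100\right) \frac{1}{94} = - \frac{50}{47} \approx -1.0638$)
$Y{\left(10,13 \right)} p + J = 10 \left(-522\right) - \frac{50}{47} = -5220 - \frac{50}{47} = - \frac{245390}{47}$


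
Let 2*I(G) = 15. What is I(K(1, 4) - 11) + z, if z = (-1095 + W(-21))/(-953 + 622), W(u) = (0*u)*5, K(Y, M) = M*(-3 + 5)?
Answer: 7155/662 ≈ 10.808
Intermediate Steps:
K(Y, M) = 2*M (K(Y, M) = M*2 = 2*M)
W(u) = 0 (W(u) = 0*5 = 0)
I(G) = 15/2 (I(G) = (½)*15 = 15/2)
z = 1095/331 (z = (-1095 + 0)/(-953 + 622) = -1095/(-331) = -1095*(-1/331) = 1095/331 ≈ 3.3082)
I(K(1, 4) - 11) + z = 15/2 + 1095/331 = 7155/662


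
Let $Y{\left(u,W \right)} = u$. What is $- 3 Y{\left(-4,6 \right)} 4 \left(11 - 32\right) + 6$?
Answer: $-1002$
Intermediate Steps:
$- 3 Y{\left(-4,6 \right)} 4 \left(11 - 32\right) + 6 = \left(-3\right) \left(-4\right) 4 \left(11 - 32\right) + 6 = 12 \cdot 4 \left(11 - 32\right) + 6 = 48 \left(-21\right) + 6 = -1008 + 6 = -1002$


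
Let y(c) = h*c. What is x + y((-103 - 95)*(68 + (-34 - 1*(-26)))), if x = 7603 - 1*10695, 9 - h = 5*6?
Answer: 246388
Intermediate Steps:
h = -21 (h = 9 - 5*6 = 9 - 1*30 = 9 - 30 = -21)
x = -3092 (x = 7603 - 10695 = -3092)
y(c) = -21*c
x + y((-103 - 95)*(68 + (-34 - 1*(-26)))) = -3092 - 21*(-103 - 95)*(68 + (-34 - 1*(-26))) = -3092 - (-4158)*(68 + (-34 + 26)) = -3092 - (-4158)*(68 - 8) = -3092 - (-4158)*60 = -3092 - 21*(-11880) = -3092 + 249480 = 246388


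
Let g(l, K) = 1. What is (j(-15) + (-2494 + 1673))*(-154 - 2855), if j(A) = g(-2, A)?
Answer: 2467380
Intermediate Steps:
j(A) = 1
(j(-15) + (-2494 + 1673))*(-154 - 2855) = (1 + (-2494 + 1673))*(-154 - 2855) = (1 - 821)*(-3009) = -820*(-3009) = 2467380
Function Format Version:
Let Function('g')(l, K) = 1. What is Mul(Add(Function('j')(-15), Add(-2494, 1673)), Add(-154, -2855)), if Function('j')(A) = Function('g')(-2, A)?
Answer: 2467380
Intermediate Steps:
Function('j')(A) = 1
Mul(Add(Function('j')(-15), Add(-2494, 1673)), Add(-154, -2855)) = Mul(Add(1, Add(-2494, 1673)), Add(-154, -2855)) = Mul(Add(1, -821), -3009) = Mul(-820, -3009) = 2467380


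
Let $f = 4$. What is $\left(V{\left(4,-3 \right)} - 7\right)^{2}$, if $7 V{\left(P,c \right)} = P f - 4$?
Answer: $\frac{1369}{49} \approx 27.939$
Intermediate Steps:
$V{\left(P,c \right)} = - \frac{4}{7} + \frac{4 P}{7}$ ($V{\left(P,c \right)} = \frac{P 4 - 4}{7} = \frac{4 P - 4}{7} = \frac{-4 + 4 P}{7} = - \frac{4}{7} + \frac{4 P}{7}$)
$\left(V{\left(4,-3 \right)} - 7\right)^{2} = \left(\left(- \frac{4}{7} + \frac{4}{7} \cdot 4\right) - 7\right)^{2} = \left(\left(- \frac{4}{7} + \frac{16}{7}\right) - 7\right)^{2} = \left(\frac{12}{7} - 7\right)^{2} = \left(- \frac{37}{7}\right)^{2} = \frac{1369}{49}$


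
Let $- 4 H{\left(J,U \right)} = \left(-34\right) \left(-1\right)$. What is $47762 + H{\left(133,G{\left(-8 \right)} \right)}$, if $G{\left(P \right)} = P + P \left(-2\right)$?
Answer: $\frac{95507}{2} \approx 47754.0$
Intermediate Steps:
$G{\left(P \right)} = - P$ ($G{\left(P \right)} = P - 2 P = - P$)
$H{\left(J,U \right)} = - \frac{17}{2}$ ($H{\left(J,U \right)} = - \frac{\left(-34\right) \left(-1\right)}{4} = \left(- \frac{1}{4}\right) 34 = - \frac{17}{2}$)
$47762 + H{\left(133,G{\left(-8 \right)} \right)} = 47762 - \frac{17}{2} = \frac{95507}{2}$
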